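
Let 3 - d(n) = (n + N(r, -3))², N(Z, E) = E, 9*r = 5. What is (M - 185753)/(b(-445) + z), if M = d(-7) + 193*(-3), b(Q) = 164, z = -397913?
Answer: 62143/132583 ≈ 0.46871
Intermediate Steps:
r = 5/9 (r = (⅑)*5 = 5/9 ≈ 0.55556)
d(n) = 3 - (-3 + n)² (d(n) = 3 - (n - 3)² = 3 - (-3 + n)²)
M = -676 (M = (3 - (-3 - 7)²) + 193*(-3) = (3 - 1*(-10)²) - 579 = (3 - 1*100) - 579 = (3 - 100) - 579 = -97 - 579 = -676)
(M - 185753)/(b(-445) + z) = (-676 - 185753)/(164 - 397913) = -186429/(-397749) = -186429*(-1/397749) = 62143/132583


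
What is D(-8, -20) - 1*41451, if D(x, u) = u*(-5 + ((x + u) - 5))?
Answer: -40691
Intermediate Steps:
D(x, u) = u*(-10 + u + x) (D(x, u) = u*(-5 + ((u + x) - 5)) = u*(-5 + (-5 + u + x)) = u*(-10 + u + x))
D(-8, -20) - 1*41451 = -20*(-10 - 20 - 8) - 1*41451 = -20*(-38) - 41451 = 760 - 41451 = -40691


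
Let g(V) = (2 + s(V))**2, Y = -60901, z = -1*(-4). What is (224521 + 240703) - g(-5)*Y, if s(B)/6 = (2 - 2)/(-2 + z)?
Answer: 708828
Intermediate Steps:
z = 4
s(B) = 0 (s(B) = 6*((2 - 2)/(-2 + 4)) = 6*(0/2) = 6*(0*(1/2)) = 6*0 = 0)
g(V) = 4 (g(V) = (2 + 0)**2 = 2**2 = 4)
(224521 + 240703) - g(-5)*Y = (224521 + 240703) - 4*(-60901) = 465224 - 1*(-243604) = 465224 + 243604 = 708828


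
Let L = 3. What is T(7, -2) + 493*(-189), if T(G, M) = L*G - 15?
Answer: -93171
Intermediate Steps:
T(G, M) = -15 + 3*G (T(G, M) = 3*G - 15 = -15 + 3*G)
T(7, -2) + 493*(-189) = (-15 + 3*7) + 493*(-189) = (-15 + 21) - 93177 = 6 - 93177 = -93171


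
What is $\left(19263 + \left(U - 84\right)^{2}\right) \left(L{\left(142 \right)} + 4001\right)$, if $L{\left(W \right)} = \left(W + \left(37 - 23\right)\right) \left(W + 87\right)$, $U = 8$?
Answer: $994674275$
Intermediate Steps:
$L{\left(W \right)} = \left(14 + W\right) \left(87 + W\right)$ ($L{\left(W \right)} = \left(W + \left(37 - 23\right)\right) \left(87 + W\right) = \left(W + 14\right) \left(87 + W\right) = \left(14 + W\right) \left(87 + W\right)$)
$\left(19263 + \left(U - 84\right)^{2}\right) \left(L{\left(142 \right)} + 4001\right) = \left(19263 + \left(8 - 84\right)^{2}\right) \left(\left(1218 + 142^{2} + 101 \cdot 142\right) + 4001\right) = \left(19263 + \left(-76\right)^{2}\right) \left(\left(1218 + 20164 + 14342\right) + 4001\right) = \left(19263 + 5776\right) \left(35724 + 4001\right) = 25039 \cdot 39725 = 994674275$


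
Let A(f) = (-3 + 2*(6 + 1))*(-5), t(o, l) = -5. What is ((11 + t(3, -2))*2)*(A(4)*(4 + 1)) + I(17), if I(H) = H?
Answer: -3283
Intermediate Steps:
A(f) = -55 (A(f) = (-3 + 2*7)*(-5) = (-3 + 14)*(-5) = 11*(-5) = -55)
((11 + t(3, -2))*2)*(A(4)*(4 + 1)) + I(17) = ((11 - 5)*2)*(-55*(4 + 1)) + 17 = (6*2)*(-55*5) + 17 = 12*(-275) + 17 = -3300 + 17 = -3283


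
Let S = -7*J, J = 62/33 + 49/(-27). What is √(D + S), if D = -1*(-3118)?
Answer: √30555129/99 ≈ 55.835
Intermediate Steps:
J = 19/297 (J = 62*(1/33) + 49*(-1/27) = 62/33 - 49/27 = 19/297 ≈ 0.063973)
D = 3118
S = -133/297 (S = -7*19/297 = -133/297 ≈ -0.44781)
√(D + S) = √(3118 - 133/297) = √(925913/297) = √30555129/99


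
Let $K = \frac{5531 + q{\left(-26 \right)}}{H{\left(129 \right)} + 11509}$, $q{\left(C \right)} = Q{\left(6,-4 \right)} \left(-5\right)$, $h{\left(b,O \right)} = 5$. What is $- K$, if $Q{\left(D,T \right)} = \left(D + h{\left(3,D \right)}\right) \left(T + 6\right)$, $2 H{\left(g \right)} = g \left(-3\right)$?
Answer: $- \frac{10842}{22631} \approx -0.47908$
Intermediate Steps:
$H{\left(g \right)} = - \frac{3 g}{2}$ ($H{\left(g \right)} = \frac{g \left(-3\right)}{2} = \frac{\left(-3\right) g}{2} = - \frac{3 g}{2}$)
$Q{\left(D,T \right)} = \left(5 + D\right) \left(6 + T\right)$ ($Q{\left(D,T \right)} = \left(D + 5\right) \left(T + 6\right) = \left(5 + D\right) \left(6 + T\right)$)
$q{\left(C \right)} = -110$ ($q{\left(C \right)} = \left(30 + 5 \left(-4\right) + 6 \cdot 6 + 6 \left(-4\right)\right) \left(-5\right) = \left(30 - 20 + 36 - 24\right) \left(-5\right) = 22 \left(-5\right) = -110$)
$K = \frac{10842}{22631}$ ($K = \frac{5531 - 110}{\left(- \frac{3}{2}\right) 129 + 11509} = \frac{5421}{- \frac{387}{2} + 11509} = \frac{5421}{\frac{22631}{2}} = 5421 \cdot \frac{2}{22631} = \frac{10842}{22631} \approx 0.47908$)
$- K = \left(-1\right) \frac{10842}{22631} = - \frac{10842}{22631}$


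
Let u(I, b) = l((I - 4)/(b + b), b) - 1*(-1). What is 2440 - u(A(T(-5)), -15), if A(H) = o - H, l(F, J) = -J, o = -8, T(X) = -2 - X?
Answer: 2424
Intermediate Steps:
A(H) = -8 - H
u(I, b) = 1 - b (u(I, b) = -b - 1*(-1) = -b + 1 = 1 - b)
2440 - u(A(T(-5)), -15) = 2440 - (1 - 1*(-15)) = 2440 - (1 + 15) = 2440 - 1*16 = 2440 - 16 = 2424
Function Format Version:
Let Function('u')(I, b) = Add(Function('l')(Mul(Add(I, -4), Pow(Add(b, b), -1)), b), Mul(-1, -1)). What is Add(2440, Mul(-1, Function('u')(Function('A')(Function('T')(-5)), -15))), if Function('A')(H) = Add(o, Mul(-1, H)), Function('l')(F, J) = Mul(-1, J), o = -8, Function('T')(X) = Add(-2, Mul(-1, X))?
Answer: 2424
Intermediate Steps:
Function('A')(H) = Add(-8, Mul(-1, H))
Function('u')(I, b) = Add(1, Mul(-1, b)) (Function('u')(I, b) = Add(Mul(-1, b), Mul(-1, -1)) = Add(Mul(-1, b), 1) = Add(1, Mul(-1, b)))
Add(2440, Mul(-1, Function('u')(Function('A')(Function('T')(-5)), -15))) = Add(2440, Mul(-1, Add(1, Mul(-1, -15)))) = Add(2440, Mul(-1, Add(1, 15))) = Add(2440, Mul(-1, 16)) = Add(2440, -16) = 2424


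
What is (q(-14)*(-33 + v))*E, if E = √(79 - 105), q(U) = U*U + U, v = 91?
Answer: 10556*I*√26 ≈ 53825.0*I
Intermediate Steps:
q(U) = U + U² (q(U) = U² + U = U + U²)
E = I*√26 (E = √(-26) = I*√26 ≈ 5.099*I)
(q(-14)*(-33 + v))*E = ((-14*(1 - 14))*(-33 + 91))*(I*√26) = (-14*(-13)*58)*(I*√26) = (182*58)*(I*√26) = 10556*(I*√26) = 10556*I*√26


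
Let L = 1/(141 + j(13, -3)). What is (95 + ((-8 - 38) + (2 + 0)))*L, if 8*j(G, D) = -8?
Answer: 51/140 ≈ 0.36429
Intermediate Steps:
j(G, D) = -1 (j(G, D) = (⅛)*(-8) = -1)
L = 1/140 (L = 1/(141 - 1) = 1/140 ≈ 0.0071429)
(95 + ((-8 - 38) + (2 + 0)))*L = (95 + ((-8 - 38) + (2 + 0)))*(1/140) = (95 + (-46 + 2))*(1/140) = (95 - 44)*(1/140) = 51*(1/140) = 51/140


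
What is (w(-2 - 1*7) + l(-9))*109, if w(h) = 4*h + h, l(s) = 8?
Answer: -4033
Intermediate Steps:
w(h) = 5*h
(w(-2 - 1*7) + l(-9))*109 = (5*(-2 - 1*7) + 8)*109 = (5*(-2 - 7) + 8)*109 = (5*(-9) + 8)*109 = (-45 + 8)*109 = -37*109 = -4033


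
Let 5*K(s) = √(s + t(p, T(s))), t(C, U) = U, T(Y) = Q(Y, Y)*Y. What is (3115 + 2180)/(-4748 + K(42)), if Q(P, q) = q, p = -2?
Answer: -314258250/281792897 - 26475*√1806/563585794 ≈ -1.1172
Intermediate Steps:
T(Y) = Y² (T(Y) = Y*Y = Y²)
K(s) = √(s + s²)/5
(3115 + 2180)/(-4748 + K(42)) = (3115 + 2180)/(-4748 + √(42*(1 + 42))/5) = 5295/(-4748 + √(42*43)/5) = 5295/(-4748 + √1806/5)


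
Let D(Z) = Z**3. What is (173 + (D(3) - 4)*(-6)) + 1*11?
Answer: 46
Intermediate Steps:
(173 + (D(3) - 4)*(-6)) + 1*11 = (173 + (3**3 - 4)*(-6)) + 1*11 = (173 + (27 - 4)*(-6)) + 11 = (173 + 23*(-6)) + 11 = (173 - 138) + 11 = 35 + 11 = 46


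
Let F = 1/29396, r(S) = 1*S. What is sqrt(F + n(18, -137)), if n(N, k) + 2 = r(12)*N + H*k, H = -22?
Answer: 13*sqrt(4126323869)/14698 ≈ 56.815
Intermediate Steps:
r(S) = S
n(N, k) = -2 - 22*k + 12*N (n(N, k) = -2 + (12*N - 22*k) = -2 + (-22*k + 12*N) = -2 - 22*k + 12*N)
F = 1/29396 ≈ 3.4018e-5
sqrt(F + n(18, -137)) = sqrt(1/29396 + (-2 - 22*(-137) + 12*18)) = sqrt(1/29396 + (-2 + 3014 + 216)) = sqrt(1/29396 + 3228) = sqrt(94890289/29396) = 13*sqrt(4126323869)/14698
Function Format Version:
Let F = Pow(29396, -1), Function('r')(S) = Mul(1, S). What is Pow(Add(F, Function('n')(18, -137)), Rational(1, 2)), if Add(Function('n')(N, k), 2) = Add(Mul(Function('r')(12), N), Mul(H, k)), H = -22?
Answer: Mul(Rational(13, 14698), Pow(4126323869, Rational(1, 2))) ≈ 56.815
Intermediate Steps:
Function('r')(S) = S
Function('n')(N, k) = Add(-2, Mul(-22, k), Mul(12, N)) (Function('n')(N, k) = Add(-2, Add(Mul(12, N), Mul(-22, k))) = Add(-2, Add(Mul(-22, k), Mul(12, N))) = Add(-2, Mul(-22, k), Mul(12, N)))
F = Rational(1, 29396) ≈ 3.4018e-5
Pow(Add(F, Function('n')(18, -137)), Rational(1, 2)) = Pow(Add(Rational(1, 29396), Add(-2, Mul(-22, -137), Mul(12, 18))), Rational(1, 2)) = Pow(Add(Rational(1, 29396), Add(-2, 3014, 216)), Rational(1, 2)) = Pow(Add(Rational(1, 29396), 3228), Rational(1, 2)) = Pow(Rational(94890289, 29396), Rational(1, 2)) = Mul(Rational(13, 14698), Pow(4126323869, Rational(1, 2)))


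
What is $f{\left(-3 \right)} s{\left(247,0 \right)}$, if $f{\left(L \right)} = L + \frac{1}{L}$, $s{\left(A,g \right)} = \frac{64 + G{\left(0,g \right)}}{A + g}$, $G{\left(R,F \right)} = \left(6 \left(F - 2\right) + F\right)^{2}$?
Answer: $- \frac{160}{57} \approx -2.807$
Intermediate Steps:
$G{\left(R,F \right)} = \left(-12 + 7 F\right)^{2}$ ($G{\left(R,F \right)} = \left(6 \left(-2 + F\right) + F\right)^{2} = \left(\left(-12 + 6 F\right) + F\right)^{2} = \left(-12 + 7 F\right)^{2}$)
$s{\left(A,g \right)} = \frac{64 + \left(-12 + 7 g\right)^{2}}{A + g}$
$f{\left(-3 \right)} s{\left(247,0 \right)} = \left(-3 + \frac{1}{-3}\right) \frac{64 + \left(-12 + 7 \cdot 0\right)^{2}}{247 + 0} = \left(-3 - \frac{1}{3}\right) \frac{64 + \left(-12 + 0\right)^{2}}{247} = - \frac{10 \frac{64 + \left(-12\right)^{2}}{247}}{3} = - \frac{10 \frac{64 + 144}{247}}{3} = - \frac{10 \cdot \frac{1}{247} \cdot 208}{3} = \left(- \frac{10}{3}\right) \frac{16}{19} = - \frac{160}{57}$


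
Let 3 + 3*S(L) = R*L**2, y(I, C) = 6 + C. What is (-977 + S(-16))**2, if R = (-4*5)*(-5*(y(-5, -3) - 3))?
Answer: 956484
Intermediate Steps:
R = 0 (R = (-4*5)*(-5*((6 - 3) - 3)) = -(-100)*(3 - 3) = -(-100)*0 = -20*0 = 0)
S(L) = -1 (S(L) = -1 + (0*L**2)/3 = -1 + (1/3)*0 = -1 + 0 = -1)
(-977 + S(-16))**2 = (-977 - 1)**2 = (-978)**2 = 956484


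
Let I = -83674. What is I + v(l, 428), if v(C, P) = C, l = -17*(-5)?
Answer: -83589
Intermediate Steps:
l = 85
I + v(l, 428) = -83674 + 85 = -83589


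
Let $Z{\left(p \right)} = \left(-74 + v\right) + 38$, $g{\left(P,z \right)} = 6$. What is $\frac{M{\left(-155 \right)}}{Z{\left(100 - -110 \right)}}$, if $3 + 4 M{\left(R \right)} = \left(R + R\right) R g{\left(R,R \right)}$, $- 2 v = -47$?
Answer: $- \frac{288297}{50} \approx -5765.9$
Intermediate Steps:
$v = \frac{47}{2}$ ($v = \left(- \frac{1}{2}\right) \left(-47\right) = \frac{47}{2} \approx 23.5$)
$M{\left(R \right)} = - \frac{3}{4} + 3 R^{2}$ ($M{\left(R \right)} = - \frac{3}{4} + \frac{\left(R + R\right) R 6}{4} = - \frac{3}{4} + \frac{2 R R 6}{4} = - \frac{3}{4} + \frac{2 R^{2} \cdot 6}{4} = - \frac{3}{4} + \frac{12 R^{2}}{4} = - \frac{3}{4} + 3 R^{2}$)
$Z{\left(p \right)} = - \frac{25}{2}$ ($Z{\left(p \right)} = \left(-74 + \frac{47}{2}\right) + 38 = - \frac{101}{2} + 38 = - \frac{25}{2}$)
$\frac{M{\left(-155 \right)}}{Z{\left(100 - -110 \right)}} = \frac{- \frac{3}{4} + 3 \left(-155\right)^{2}}{- \frac{25}{2}} = \left(- \frac{3}{4} + 3 \cdot 24025\right) \left(- \frac{2}{25}\right) = \left(- \frac{3}{4} + 72075\right) \left(- \frac{2}{25}\right) = \frac{288297}{4} \left(- \frac{2}{25}\right) = - \frac{288297}{50}$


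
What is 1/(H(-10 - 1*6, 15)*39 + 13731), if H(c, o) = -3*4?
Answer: 1/13263 ≈ 7.5398e-5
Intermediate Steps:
H(c, o) = -12
1/(H(-10 - 1*6, 15)*39 + 13731) = 1/(-12*39 + 13731) = 1/(-468 + 13731) = 1/13263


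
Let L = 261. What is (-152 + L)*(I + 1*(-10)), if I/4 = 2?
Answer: -218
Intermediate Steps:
I = 8 (I = 4*2 = 8)
(-152 + L)*(I + 1*(-10)) = (-152 + 261)*(8 + 1*(-10)) = 109*(8 - 10) = 109*(-2) = -218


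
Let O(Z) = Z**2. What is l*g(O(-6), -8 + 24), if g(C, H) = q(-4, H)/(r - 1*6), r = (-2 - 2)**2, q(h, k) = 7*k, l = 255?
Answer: 2856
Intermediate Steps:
r = 16 (r = (-4)**2 = 16)
g(C, H) = 7*H/10 (g(C, H) = (7*H)/(16 - 1*6) = (7*H)/(16 - 6) = (7*H)/10 = (7*H)*(1/10) = 7*H/10)
l*g(O(-6), -8 + 24) = 255*(7*(-8 + 24)/10) = 255*((7/10)*16) = 255*(56/5) = 2856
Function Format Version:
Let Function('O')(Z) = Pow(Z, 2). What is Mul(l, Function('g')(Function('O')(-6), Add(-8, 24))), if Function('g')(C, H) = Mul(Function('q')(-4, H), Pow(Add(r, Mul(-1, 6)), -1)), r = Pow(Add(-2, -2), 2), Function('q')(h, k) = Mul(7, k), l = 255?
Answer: 2856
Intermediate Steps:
r = 16 (r = Pow(-4, 2) = 16)
Function('g')(C, H) = Mul(Rational(7, 10), H) (Function('g')(C, H) = Mul(Mul(7, H), Pow(Add(16, Mul(-1, 6)), -1)) = Mul(Mul(7, H), Pow(Add(16, -6), -1)) = Mul(Mul(7, H), Pow(10, -1)) = Mul(Mul(7, H), Rational(1, 10)) = Mul(Rational(7, 10), H))
Mul(l, Function('g')(Function('O')(-6), Add(-8, 24))) = Mul(255, Mul(Rational(7, 10), Add(-8, 24))) = Mul(255, Mul(Rational(7, 10), 16)) = Mul(255, Rational(56, 5)) = 2856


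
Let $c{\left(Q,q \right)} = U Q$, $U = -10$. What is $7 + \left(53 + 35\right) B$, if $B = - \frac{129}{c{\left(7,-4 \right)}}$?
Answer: $\frac{5921}{35} \approx 169.17$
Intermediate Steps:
$c{\left(Q,q \right)} = - 10 Q$
$B = \frac{129}{70}$ ($B = - \frac{129}{\left(-10\right) 7} = - \frac{129}{-70} = \left(-129\right) \left(- \frac{1}{70}\right) = \frac{129}{70} \approx 1.8429$)
$7 + \left(53 + 35\right) B = 7 + \left(53 + 35\right) \frac{129}{70} = 7 + 88 \cdot \frac{129}{70} = 7 + \frac{5676}{35} = \frac{5921}{35}$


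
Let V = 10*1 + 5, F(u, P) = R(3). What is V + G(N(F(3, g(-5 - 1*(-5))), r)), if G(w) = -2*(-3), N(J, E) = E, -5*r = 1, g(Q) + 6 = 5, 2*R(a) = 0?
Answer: 21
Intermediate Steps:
R(a) = 0 (R(a) = (1/2)*0 = 0)
g(Q) = -1 (g(Q) = -6 + 5 = -1)
F(u, P) = 0
r = -1/5 (r = -1/5*1 = -1/5 ≈ -0.20000)
V = 15 (V = 10 + 5 = 15)
G(w) = 6
V + G(N(F(3, g(-5 - 1*(-5))), r)) = 15 + 6 = 21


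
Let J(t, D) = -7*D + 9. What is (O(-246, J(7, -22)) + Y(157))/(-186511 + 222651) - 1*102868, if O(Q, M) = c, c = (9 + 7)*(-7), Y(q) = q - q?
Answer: -929412408/9035 ≈ -1.0287e+5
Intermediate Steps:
Y(q) = 0
J(t, D) = 9 - 7*D
c = -112 (c = 16*(-7) = -112)
O(Q, M) = -112
(O(-246, J(7, -22)) + Y(157))/(-186511 + 222651) - 1*102868 = (-112 + 0)/(-186511 + 222651) - 1*102868 = -112/36140 - 102868 = -112*1/36140 - 102868 = -28/9035 - 102868 = -929412408/9035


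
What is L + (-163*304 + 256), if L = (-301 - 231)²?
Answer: 233728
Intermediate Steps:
L = 283024 (L = (-532)² = 283024)
L + (-163*304 + 256) = 283024 + (-163*304 + 256) = 283024 + (-49552 + 256) = 283024 - 49296 = 233728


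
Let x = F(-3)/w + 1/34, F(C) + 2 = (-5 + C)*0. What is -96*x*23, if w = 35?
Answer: 36432/595 ≈ 61.230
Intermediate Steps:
F(C) = -2 (F(C) = -2 + (-5 + C)*0 = -2 + 0 = -2)
x = -33/1190 (x = -2/35 + 1/34 = -33/1190 ≈ -0.027731)
-96*x*23 = -96*(-33/1190)*23 = (1584/595)*23 = 36432/595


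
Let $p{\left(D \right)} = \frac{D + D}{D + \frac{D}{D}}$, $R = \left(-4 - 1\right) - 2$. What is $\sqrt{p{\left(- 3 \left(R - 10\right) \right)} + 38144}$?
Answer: $\frac{\sqrt{25786670}}{26} \approx 195.31$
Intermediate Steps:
$R = -7$ ($R = -5 - 2 = -7$)
$p{\left(D \right)} = \frac{2 D}{1 + D}$ ($p{\left(D \right)} = \frac{2 D}{D + 1} = \frac{2 D}{1 + D}$)
$\sqrt{p{\left(- 3 \left(R - 10\right) \right)} + 38144} = \sqrt{\frac{2 \left(- 3 \left(-7 - 10\right)\right)}{1 - 3 \left(-7 - 10\right)} + 38144} = \sqrt{\frac{2 \left(\left(-3\right) \left(-17\right)\right)}{1 - -51} + 38144} = \sqrt{2 \cdot 51 \frac{1}{1 + 51} + 38144} = \sqrt{2 \cdot 51 \cdot \frac{1}{52} + 38144} = \sqrt{\frac{51}{26} + 38144} = \sqrt{\frac{991795}{26}} = \frac{\sqrt{25786670}}{26}$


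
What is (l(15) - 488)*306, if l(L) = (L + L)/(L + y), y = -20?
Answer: -151164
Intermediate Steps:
l(L) = 2*L/(-20 + L) (l(L) = (L + L)/(L - 20) = (2*L)/(-20 + L) = 2*L/(-20 + L))
(l(15) - 488)*306 = (2*15/(-20 + 15) - 488)*306 = (2*15/(-5) - 488)*306 = (2*15*(-⅕) - 488)*306 = (-6 - 488)*306 = -494*306 = -151164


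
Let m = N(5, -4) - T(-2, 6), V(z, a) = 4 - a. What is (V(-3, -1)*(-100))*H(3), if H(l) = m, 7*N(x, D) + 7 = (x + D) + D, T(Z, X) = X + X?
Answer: 47000/7 ≈ 6714.3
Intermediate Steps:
T(Z, X) = 2*X
N(x, D) = -1 + x/7 + 2*D/7 (N(x, D) = -1 + ((x + D) + D)/7 = -1 + ((D + x) + D)/7 = -1 + (x + 2*D)/7 = -1 + (x/7 + 2*D/7) = -1 + x/7 + 2*D/7)
m = -94/7 (m = (-1 + (⅐)*5 + (2/7)*(-4)) - 2*6 = (-1 + 5/7 - 8/7) - 1*12 = -10/7 - 12 = -94/7 ≈ -13.429)
H(l) = -94/7
(V(-3, -1)*(-100))*H(3) = ((4 - 1*(-1))*(-100))*(-94/7) = ((4 + 1)*(-100))*(-94/7) = (5*(-100))*(-94/7) = -500*(-94/7) = 47000/7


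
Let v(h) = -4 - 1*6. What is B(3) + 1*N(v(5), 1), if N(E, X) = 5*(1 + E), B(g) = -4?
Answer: -49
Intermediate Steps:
v(h) = -10 (v(h) = -4 - 6 = -10)
N(E, X) = 5 + 5*E
B(3) + 1*N(v(5), 1) = -4 + 1*(5 + 5*(-10)) = -4 + 1*(5 - 50) = -4 + 1*(-45) = -4 - 45 = -49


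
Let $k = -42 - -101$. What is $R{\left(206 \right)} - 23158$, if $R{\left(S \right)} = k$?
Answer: $-23099$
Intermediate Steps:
$k = 59$ ($k = -42 + 101 = 59$)
$R{\left(S \right)} = 59$
$R{\left(206 \right)} - 23158 = 59 - 23158 = -23099$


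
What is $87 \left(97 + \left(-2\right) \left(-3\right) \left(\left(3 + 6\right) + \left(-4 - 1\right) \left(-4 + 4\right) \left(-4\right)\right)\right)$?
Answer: $13137$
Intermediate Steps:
$87 \left(97 + \left(-2\right) \left(-3\right) \left(\left(3 + 6\right) + \left(-4 - 1\right) \left(-4 + 4\right) \left(-4\right)\right)\right) = 87 \left(97 + 6 \left(9 - 5 \cdot 0 \left(-4\right)\right)\right) = 87 \left(97 + 6 \left(9 - 0\right)\right) = 87 \left(97 + 6 \left(9 + 0\right)\right) = 87 \left(97 + 6 \cdot 9\right) = 87 \left(97 + 54\right) = 87 \cdot 151 = 13137$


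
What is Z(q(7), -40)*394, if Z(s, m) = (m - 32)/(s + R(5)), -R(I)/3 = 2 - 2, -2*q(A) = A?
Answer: 56736/7 ≈ 8105.1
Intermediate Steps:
q(A) = -A/2
R(I) = 0 (R(I) = -3*(2 - 2) = -3*0 = 0)
Z(s, m) = (-32 + m)/s (Z(s, m) = (m - 32)/(s + 0) = (-32 + m)/s)
Z(q(7), -40)*394 = ((-32 - 40)/((-½*7)))*394 = (-72/(-7/2))*394 = -2/7*(-72)*394 = (144/7)*394 = 56736/7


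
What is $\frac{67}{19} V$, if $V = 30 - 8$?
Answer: $\frac{1474}{19} \approx 77.579$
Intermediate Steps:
$V = 22$ ($V = 30 - 8 = 22$)
$\frac{67}{19} V = \frac{67}{19} \cdot 22 = \frac{1474}{19}$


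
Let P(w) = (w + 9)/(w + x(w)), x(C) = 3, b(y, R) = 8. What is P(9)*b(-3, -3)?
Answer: 12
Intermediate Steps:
P(w) = (9 + w)/(3 + w) (P(w) = (w + 9)/(w + 3) = (9 + w)/(3 + w))
P(9)*b(-3, -3) = ((9 + 9)/(3 + 9))*8 = (18/12)*8 = ((1/12)*18)*8 = (3/2)*8 = 12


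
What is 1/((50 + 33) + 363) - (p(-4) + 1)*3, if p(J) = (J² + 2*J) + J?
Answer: -6689/446 ≈ -14.998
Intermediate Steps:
p(J) = J² + 3*J
1/((50 + 33) + 363) - (p(-4) + 1)*3 = 1/((50 + 33) + 363) - (-4*(3 - 4) + 1)*3 = 1/(83 + 363) - (-4*(-1) + 1)*3 = 1/446 - (4 + 1)*3 = 1/446 - 5*3 = 1/446 - 1*15 = 1/446 - 15 = -6689/446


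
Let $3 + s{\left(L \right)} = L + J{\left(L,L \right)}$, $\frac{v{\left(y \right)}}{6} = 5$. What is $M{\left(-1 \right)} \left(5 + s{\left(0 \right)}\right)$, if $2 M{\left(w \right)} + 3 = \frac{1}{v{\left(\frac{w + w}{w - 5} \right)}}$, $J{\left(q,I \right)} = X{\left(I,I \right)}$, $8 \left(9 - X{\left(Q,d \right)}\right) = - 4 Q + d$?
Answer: $- \frac{979}{60} \approx -16.317$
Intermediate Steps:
$X{\left(Q,d \right)} = 9 + \frac{Q}{2} - \frac{d}{8}$ ($X{\left(Q,d \right)} = 9 - \frac{- 4 Q + d}{8} = 9 - \frac{d - 4 Q}{8} = 9 + \left(\frac{Q}{2} - \frac{d}{8}\right) = 9 + \frac{Q}{2} - \frac{d}{8}$)
$J{\left(q,I \right)} = 9 + \frac{3 I}{8}$ ($J{\left(q,I \right)} = 9 + \frac{I}{2} - \frac{I}{8} = 9 + \frac{3 I}{8}$)
$v{\left(y \right)} = 30$ ($v{\left(y \right)} = 6 \cdot 5 = 30$)
$M{\left(w \right)} = - \frac{89}{60}$ ($M{\left(w \right)} = - \frac{3}{2} + \frac{1}{2 \cdot 30} = - \frac{3}{2} + \frac{1}{2} \cdot \frac{1}{30} = - \frac{3}{2} + \frac{1}{60} = - \frac{89}{60}$)
$s{\left(L \right)} = 6 + \frac{11 L}{8}$ ($s{\left(L \right)} = -3 + \left(L + \left(9 + \frac{3 L}{8}\right)\right) = -3 + \left(9 + \frac{11 L}{8}\right) = 6 + \frac{11 L}{8}$)
$M{\left(-1 \right)} \left(5 + s{\left(0 \right)}\right) = - \frac{89 \left(5 + \left(6 + \frac{11}{8} \cdot 0\right)\right)}{60} = - \frac{89 \left(5 + \left(6 + 0\right)\right)}{60} = - \frac{89 \left(5 + 6\right)}{60} = \left(- \frac{89}{60}\right) 11 = - \frac{979}{60}$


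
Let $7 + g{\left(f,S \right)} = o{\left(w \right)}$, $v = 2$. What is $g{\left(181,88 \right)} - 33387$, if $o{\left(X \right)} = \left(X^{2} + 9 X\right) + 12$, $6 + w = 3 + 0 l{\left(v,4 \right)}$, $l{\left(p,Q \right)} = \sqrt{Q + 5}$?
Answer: $-33400$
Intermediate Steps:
$l{\left(p,Q \right)} = \sqrt{5 + Q}$
$w = -3$ ($w = -6 + \left(3 + 0 \sqrt{5 + 4}\right) = -6 + \left(3 + 0 \sqrt{9}\right) = -6 + \left(3 + 0 \cdot 3\right) = -6 + \left(3 + 0\right) = -6 + 3 = -3$)
$o{\left(X \right)} = 12 + X^{2} + 9 X$
$g{\left(f,S \right)} = -13$ ($g{\left(f,S \right)} = -7 + \left(12 + \left(-3\right)^{2} + 9 \left(-3\right)\right) = -7 + \left(12 + 9 - 27\right) = -7 - 6 = -13$)
$g{\left(181,88 \right)} - 33387 = -13 - 33387 = -33400$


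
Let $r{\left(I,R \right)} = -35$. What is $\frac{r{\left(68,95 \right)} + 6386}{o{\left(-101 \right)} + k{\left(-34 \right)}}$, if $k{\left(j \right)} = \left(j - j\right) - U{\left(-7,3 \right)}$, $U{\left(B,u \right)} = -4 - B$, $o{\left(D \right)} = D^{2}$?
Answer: $\frac{6351}{10198} \approx 0.62277$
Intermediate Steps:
$k{\left(j \right)} = -3$ ($k{\left(j \right)} = \left(j - j\right) - \left(-4 - -7\right) = 0 - \left(-4 + 7\right) = 0 - 3 = -3$)
$\frac{r{\left(68,95 \right)} + 6386}{o{\left(-101 \right)} + k{\left(-34 \right)}} = \frac{-35 + 6386}{\left(-101\right)^{2} - 3} = \frac{6351}{10201 - 3} = \frac{6351}{10198}$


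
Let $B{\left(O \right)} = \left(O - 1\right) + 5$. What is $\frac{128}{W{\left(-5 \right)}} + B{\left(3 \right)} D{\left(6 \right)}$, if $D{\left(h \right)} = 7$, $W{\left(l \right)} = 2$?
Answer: $113$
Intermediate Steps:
$B{\left(O \right)} = 4 + O$ ($B{\left(O \right)} = \left(-1 + O\right) + 5 = 4 + O$)
$\frac{128}{W{\left(-5 \right)}} + B{\left(3 \right)} D{\left(6 \right)} = \frac{128}{2} + \left(4 + 3\right) 7 = 128 \cdot \frac{1}{2} + 7 \cdot 7 = 64 + 49 = 113$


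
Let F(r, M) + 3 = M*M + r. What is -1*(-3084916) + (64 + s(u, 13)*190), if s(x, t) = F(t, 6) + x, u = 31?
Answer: 3099610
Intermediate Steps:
F(r, M) = -3 + r + M² (F(r, M) = -3 + (M*M + r) = -3 + (M² + r) = -3 + (r + M²) = -3 + r + M²)
s(x, t) = 33 + t + x (s(x, t) = (-3 + t + 6²) + x = (-3 + t + 36) + x = (33 + t) + x = 33 + t + x)
-1*(-3084916) + (64 + s(u, 13)*190) = -1*(-3084916) + (64 + (33 + 13 + 31)*190) = 3084916 + (64 + 77*190) = 3084916 + (64 + 14630) = 3084916 + 14694 = 3099610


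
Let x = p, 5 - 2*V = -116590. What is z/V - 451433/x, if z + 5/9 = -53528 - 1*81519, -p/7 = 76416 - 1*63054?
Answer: 82115263537/32716790190 ≈ 2.5099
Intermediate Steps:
V = 116595/2 (V = 5/2 - ½*(-116590) = 5/2 + 58295 = 116595/2 ≈ 58298.)
p = -93534 (p = -7*(76416 - 1*63054) = -7*(76416 - 63054) = -7*13362 = -93534)
x = -93534
z = -1215428/9 (z = -5/9 + (-53528 - 1*81519) = -5/9 + (-53528 - 81519) = -5/9 - 135047 = -1215428/9 ≈ -1.3505e+5)
z/V - 451433/x = -1215428/(9*116595/2) - 451433/(-93534) = -1215428/9*2/116595 - 451433*(-1/93534) = -2430856/1049355 + 451433/93534 = 82115263537/32716790190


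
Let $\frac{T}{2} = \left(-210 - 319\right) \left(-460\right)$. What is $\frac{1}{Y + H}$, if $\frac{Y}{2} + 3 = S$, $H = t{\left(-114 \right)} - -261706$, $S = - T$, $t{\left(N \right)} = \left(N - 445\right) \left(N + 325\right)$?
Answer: $- \frac{1}{829609} \approx -1.2054 \cdot 10^{-6}$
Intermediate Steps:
$t{\left(N \right)} = \left(-445 + N\right) \left(325 + N\right)$
$T = 486680$ ($T = 2 \left(-210 - 319\right) \left(-460\right) = 2 \left(\left(-529\right) \left(-460\right)\right) = 2 \cdot 243340 = 486680$)
$S = -486680$ ($S = \left(-1\right) 486680 = -486680$)
$H = 143757$ ($H = \left(-144625 + \left(-114\right)^{2} - -13680\right) - -261706 = \left(-144625 + 12996 + 13680\right) + 261706 = -117949 + 261706 = 143757$)
$Y = -973366$ ($Y = -6 + 2 \left(-486680\right) = -6 - 973360 = -973366$)
$\frac{1}{Y + H} = \frac{1}{-973366 + 143757} = \frac{1}{-829609} = - \frac{1}{829609}$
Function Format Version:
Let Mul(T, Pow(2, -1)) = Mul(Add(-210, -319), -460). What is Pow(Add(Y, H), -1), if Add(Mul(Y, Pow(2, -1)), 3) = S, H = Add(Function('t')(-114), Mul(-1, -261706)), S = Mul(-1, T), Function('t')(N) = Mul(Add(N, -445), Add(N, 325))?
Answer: Rational(-1, 829609) ≈ -1.2054e-6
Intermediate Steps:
Function('t')(N) = Mul(Add(-445, N), Add(325, N))
T = 486680 (T = Mul(2, Mul(Add(-210, -319), -460)) = Mul(2, Mul(-529, -460)) = Mul(2, 243340) = 486680)
S = -486680 (S = Mul(-1, 486680) = -486680)
H = 143757 (H = Add(Add(-144625, Pow(-114, 2), Mul(-120, -114)), Mul(-1, -261706)) = Add(Add(-144625, 12996, 13680), 261706) = Add(-117949, 261706) = 143757)
Y = -973366 (Y = Add(-6, Mul(2, -486680)) = Add(-6, -973360) = -973366)
Pow(Add(Y, H), -1) = Pow(Add(-973366, 143757), -1) = Pow(-829609, -1) = Rational(-1, 829609)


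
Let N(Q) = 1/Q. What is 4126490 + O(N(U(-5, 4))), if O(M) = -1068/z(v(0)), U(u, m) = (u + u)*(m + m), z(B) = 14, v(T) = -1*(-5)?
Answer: 28884896/7 ≈ 4.1264e+6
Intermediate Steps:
v(T) = 5
U(u, m) = 4*m*u (U(u, m) = (2*u)*(2*m) = 4*m*u)
O(M) = -534/7 (O(M) = -1068/14 = -1068*1/14 = -534/7)
4126490 + O(N(U(-5, 4))) = 4126490 - 534/7 = 28884896/7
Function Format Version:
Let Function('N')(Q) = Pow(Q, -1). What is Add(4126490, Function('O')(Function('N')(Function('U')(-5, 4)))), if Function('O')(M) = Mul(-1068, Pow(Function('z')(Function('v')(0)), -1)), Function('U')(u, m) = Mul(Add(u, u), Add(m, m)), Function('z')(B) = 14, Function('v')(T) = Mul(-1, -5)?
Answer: Rational(28884896, 7) ≈ 4.1264e+6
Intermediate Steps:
Function('v')(T) = 5
Function('U')(u, m) = Mul(4, m, u) (Function('U')(u, m) = Mul(Mul(2, u), Mul(2, m)) = Mul(4, m, u))
Function('O')(M) = Rational(-534, 7) (Function('O')(M) = Mul(-1068, Pow(14, -1)) = Mul(-1068, Rational(1, 14)) = Rational(-534, 7))
Add(4126490, Function('O')(Function('N')(Function('U')(-5, 4)))) = Add(4126490, Rational(-534, 7)) = Rational(28884896, 7)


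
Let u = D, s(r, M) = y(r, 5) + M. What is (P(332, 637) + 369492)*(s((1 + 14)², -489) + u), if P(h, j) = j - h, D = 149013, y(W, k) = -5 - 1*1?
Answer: 54921510846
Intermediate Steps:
y(W, k) = -6 (y(W, k) = -5 - 1 = -6)
s(r, M) = -6 + M
u = 149013
(P(332, 637) + 369492)*(s((1 + 14)², -489) + u) = ((637 - 1*332) + 369492)*((-6 - 489) + 149013) = ((637 - 332) + 369492)*(-495 + 149013) = (305 + 369492)*148518 = 369797*148518 = 54921510846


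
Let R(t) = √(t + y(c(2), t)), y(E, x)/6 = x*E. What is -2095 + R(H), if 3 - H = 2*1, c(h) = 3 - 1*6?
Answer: -2095 + I*√17 ≈ -2095.0 + 4.1231*I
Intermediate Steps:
c(h) = -3 (c(h) = 3 - 6 = -3)
y(E, x) = 6*E*x (y(E, x) = 6*(x*E) = 6*(E*x) = 6*E*x)
H = 1 (H = 3 - 2 = 1)
R(t) = √17*√(-t) (R(t) = √(t + 6*(-3)*t) = √(t - 18*t) = √(-17*t) = √17*√(-t))
-2095 + R(H) = -2095 + √17*√(-1*1) = -2095 + √17*√(-1) = -2095 + √17*I = -2095 + I*√17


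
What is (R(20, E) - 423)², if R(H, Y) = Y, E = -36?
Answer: 210681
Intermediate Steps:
(R(20, E) - 423)² = (-36 - 423)² = (-459)² = 210681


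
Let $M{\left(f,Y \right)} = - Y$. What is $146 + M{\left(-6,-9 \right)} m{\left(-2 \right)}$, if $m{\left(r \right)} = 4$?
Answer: $182$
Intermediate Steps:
$146 + M{\left(-6,-9 \right)} m{\left(-2 \right)} = 146 + \left(-1\right) \left(-9\right) 4 = 146 + 9 \cdot 4 = 146 + 36 = 182$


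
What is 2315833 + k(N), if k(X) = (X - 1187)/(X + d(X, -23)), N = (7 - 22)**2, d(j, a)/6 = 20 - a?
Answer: 1118546377/483 ≈ 2.3158e+6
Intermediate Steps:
d(j, a) = 120 - 6*a (d(j, a) = 6*(20 - a) = 120 - 6*a)
N = 225 (N = (-15)**2 = 225)
k(X) = (-1187 + X)/(258 + X) (k(X) = (X - 1187)/(X + (120 - 6*(-23))) = (-1187 + X)/(X + (120 + 138)) = (-1187 + X)/(X + 258) = (-1187 + X)/(258 + X))
2315833 + k(N) = 2315833 + (-1187 + 225)/(258 + 225) = 2315833 - 962/483 = 1118546377/483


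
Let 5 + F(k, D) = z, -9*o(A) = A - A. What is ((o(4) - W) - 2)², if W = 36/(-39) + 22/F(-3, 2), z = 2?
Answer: 59536/1521 ≈ 39.143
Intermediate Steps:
o(A) = 0 (o(A) = -(A - A)/9 = -⅑*0 = 0)
F(k, D) = -3 (F(k, D) = -5 + 2 = -3)
W = -322/39 (W = 36/(-39) + 22/(-3) = 36*(-1/39) + 22*(-⅓) = -12/13 - 22/3 = -322/39 ≈ -8.2564)
((o(4) - W) - 2)² = ((0 - 1*(-322/39)) - 2)² = ((0 + 322/39) - 2)² = (322/39 - 2)² = (244/39)² = 59536/1521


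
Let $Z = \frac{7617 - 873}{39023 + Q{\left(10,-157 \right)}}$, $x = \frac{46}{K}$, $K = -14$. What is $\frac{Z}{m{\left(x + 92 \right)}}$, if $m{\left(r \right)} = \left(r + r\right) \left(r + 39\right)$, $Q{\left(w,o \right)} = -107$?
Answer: $\frac{13769}{1800429282} \approx 7.6476 \cdot 10^{-6}$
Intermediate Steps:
$x = - \frac{23}{7}$ ($x = \frac{46}{-14} = 46 \left(- \frac{1}{14}\right) = - \frac{23}{7} \approx -3.2857$)
$m{\left(r \right)} = 2 r \left(39 + r\right)$
$Z = \frac{562}{3243}$ ($Z = \frac{7617 - 873}{39023 - 107} = \frac{6744}{38916} = 6744 \cdot \frac{1}{38916} = \frac{562}{3243} \approx 0.1733$)
$\frac{Z}{m{\left(x + 92 \right)}} = \frac{562}{3243 \cdot 2 \left(- \frac{23}{7} + 92\right) \left(39 + \left(- \frac{23}{7} + 92\right)\right)} = \frac{562}{3243 \cdot 2 \cdot \frac{621}{7} \left(39 + \frac{621}{7}\right)} = \frac{562}{3243 \cdot 2 \cdot \frac{621}{7} \cdot \frac{894}{7}} = \frac{562}{3243 \cdot \frac{1110348}{49}} = \frac{562}{3243} \cdot \frac{49}{1110348} = \frac{13769}{1800429282}$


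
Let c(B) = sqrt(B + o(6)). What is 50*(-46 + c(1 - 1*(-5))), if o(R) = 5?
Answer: -2300 + 50*sqrt(11) ≈ -2134.2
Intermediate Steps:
c(B) = sqrt(5 + B) (c(B) = sqrt(B + 5) = sqrt(5 + B))
50*(-46 + c(1 - 1*(-5))) = 50*(-46 + sqrt(5 + (1 - 1*(-5)))) = 50*(-46 + sqrt(5 + (1 + 5))) = 50*(-46 + sqrt(5 + 6)) = 50*(-46 + sqrt(11)) = -2300 + 50*sqrt(11)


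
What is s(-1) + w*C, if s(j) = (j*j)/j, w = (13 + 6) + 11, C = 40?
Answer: 1199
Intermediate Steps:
w = 30 (w = 19 + 11 = 30)
s(j) = j (s(j) = j²/j = j)
s(-1) + w*C = -1 + 30*40 = -1 + 1200 = 1199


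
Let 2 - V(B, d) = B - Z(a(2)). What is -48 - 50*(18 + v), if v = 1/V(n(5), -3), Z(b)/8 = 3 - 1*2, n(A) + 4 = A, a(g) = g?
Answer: -8582/9 ≈ -953.56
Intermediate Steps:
n(A) = -4 + A
Z(b) = 8 (Z(b) = 8*(3 - 1*2) = 8*(3 - 2) = 8*1 = 8)
V(B, d) = 10 - B (V(B, d) = 2 - (B - 1*8) = 2 - (B - 8) = 2 - (-8 + B) = 2 + (8 - B) = 10 - B)
v = 1/9 (v = 1/(10 - (-4 + 5)) = 1/(10 - 1*1) = 1/(10 - 1) = 1/9 ≈ 0.11111)
-48 - 50*(18 + v) = -48 - 50*(18 + 1/9) = -48 - 50*163/9 = -48 - 8150/9 = -8582/9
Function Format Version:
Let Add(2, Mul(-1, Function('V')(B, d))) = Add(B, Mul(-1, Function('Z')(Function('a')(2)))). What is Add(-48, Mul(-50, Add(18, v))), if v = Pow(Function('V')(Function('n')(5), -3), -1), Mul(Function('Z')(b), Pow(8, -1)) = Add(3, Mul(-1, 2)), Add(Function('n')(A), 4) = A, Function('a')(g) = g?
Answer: Rational(-8582, 9) ≈ -953.56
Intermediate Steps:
Function('n')(A) = Add(-4, A)
Function('Z')(b) = 8 (Function('Z')(b) = Mul(8, Add(3, Mul(-1, 2))) = Mul(8, Add(3, -2)) = Mul(8, 1) = 8)
Function('V')(B, d) = Add(10, Mul(-1, B)) (Function('V')(B, d) = Add(2, Mul(-1, Add(B, Mul(-1, 8)))) = Add(2, Mul(-1, Add(B, -8))) = Add(2, Mul(-1, Add(-8, B))) = Add(2, Add(8, Mul(-1, B))) = Add(10, Mul(-1, B)))
v = Rational(1, 9) (v = Pow(Add(10, Mul(-1, Add(-4, 5))), -1) = Pow(Add(10, Mul(-1, 1)), -1) = Pow(Add(10, -1), -1) = Pow(9, -1) = Rational(1, 9) ≈ 0.11111)
Add(-48, Mul(-50, Add(18, v))) = Add(-48, Mul(-50, Add(18, Rational(1, 9)))) = Add(-48, Mul(-50, Rational(163, 9))) = Add(-48, Rational(-8150, 9)) = Rational(-8582, 9)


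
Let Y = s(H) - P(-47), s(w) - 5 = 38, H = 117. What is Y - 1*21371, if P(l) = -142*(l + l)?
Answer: -34676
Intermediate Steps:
s(w) = 43 (s(w) = 5 + 38 = 43)
P(l) = -284*l
Y = -13305 (Y = 43 - (-284)*(-47) = 43 - 1*13348 = 43 - 13348 = -13305)
Y - 1*21371 = -13305 - 1*21371 = -13305 - 21371 = -34676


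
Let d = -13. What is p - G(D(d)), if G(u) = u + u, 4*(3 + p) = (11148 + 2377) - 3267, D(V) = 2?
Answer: 5115/2 ≈ 2557.5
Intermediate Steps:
p = 5123/2 (p = -3 + ((11148 + 2377) - 3267)/4 = -3 + (13525 - 3267)/4 = -3 + (¼)*10258 = -3 + 5129/2 = 5123/2 ≈ 2561.5)
G(u) = 2*u
p - G(D(d)) = 5123/2 - 2*2 = 5123/2 - 1*4 = 5123/2 - 4 = 5115/2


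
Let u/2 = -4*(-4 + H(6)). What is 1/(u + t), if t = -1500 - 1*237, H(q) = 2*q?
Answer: -1/1801 ≈ -0.00055525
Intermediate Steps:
u = -64 (u = 2*(-4*(-4 + 2*6)) = 2*(-4*(-4 + 12)) = 2*(-4*8) = 2*(-32) = -64)
t = -1737 (t = -1500 - 237 = -1737)
1/(u + t) = 1/(-64 - 1737) = 1/(-1801) = -1/1801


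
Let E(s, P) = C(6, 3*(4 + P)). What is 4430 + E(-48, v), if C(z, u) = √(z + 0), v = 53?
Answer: 4430 + √6 ≈ 4432.5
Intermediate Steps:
C(z, u) = √z
E(s, P) = √6
4430 + E(-48, v) = 4430 + √6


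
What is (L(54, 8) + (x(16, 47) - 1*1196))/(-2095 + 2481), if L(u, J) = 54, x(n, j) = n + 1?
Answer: -1125/386 ≈ -2.9145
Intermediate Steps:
x(n, j) = 1 + n
(L(54, 8) + (x(16, 47) - 1*1196))/(-2095 + 2481) = (54 + ((1 + 16) - 1*1196))/(-2095 + 2481) = (54 + (17 - 1196))/386 = (54 - 1179)*(1/386) = -1125*1/386 = -1125/386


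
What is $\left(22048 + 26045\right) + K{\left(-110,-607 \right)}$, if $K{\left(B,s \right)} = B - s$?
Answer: $48590$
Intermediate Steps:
$\left(22048 + 26045\right) + K{\left(-110,-607 \right)} = \left(22048 + 26045\right) - -497 = 48093 + \left(-110 + 607\right) = 48093 + 497 = 48590$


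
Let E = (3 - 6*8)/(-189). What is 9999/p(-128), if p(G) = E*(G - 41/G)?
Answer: -26877312/81715 ≈ -328.92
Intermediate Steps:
E = 5/21 (E = (3 - 48)*(-1/189) = -45*(-1/189) = 5/21 ≈ 0.23810)
p(G) = -205/(21*G) + 5*G/21 (p(G) = 5*(G - 41/G)/21 = -205/(21*G) + 5*G/21)
9999/p(-128) = 9999/(((5/21)*(-41 + (-128)**2)/(-128))) = 9999/(((5/21)*(-1/128)*(-41 + 16384))) = 9999/(((5/21)*(-1/128)*16343)) = 9999/(-81715/2688) = 9999*(-2688/81715) = -26877312/81715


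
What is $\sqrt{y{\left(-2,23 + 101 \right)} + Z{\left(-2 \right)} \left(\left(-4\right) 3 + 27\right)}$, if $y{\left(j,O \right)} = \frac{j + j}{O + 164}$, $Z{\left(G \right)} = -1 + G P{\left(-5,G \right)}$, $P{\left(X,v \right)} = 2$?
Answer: $\frac{i \sqrt{10802}}{12} \approx 8.6611 i$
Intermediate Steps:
$Z{\left(G \right)} = -1 + 2 G$ ($Z{\left(G \right)} = -1 + G 2 = -1 + 2 G$)
$y{\left(j,O \right)} = \frac{2 j}{164 + O}$
$\sqrt{y{\left(-2,23 + 101 \right)} + Z{\left(-2 \right)} \left(\left(-4\right) 3 + 27\right)} = \sqrt{2 \left(-2\right) \frac{1}{164 + \left(23 + 101\right)} + \left(-1 + 2 \left(-2\right)\right) \left(\left(-4\right) 3 + 27\right)} = \sqrt{2 \left(-2\right) \frac{1}{164 + 124} + \left(-1 - 4\right) \left(-12 + 27\right)} = \sqrt{2 \left(-2\right) \frac{1}{288} - 75} = \sqrt{- \frac{1}{72} - 75} = \sqrt{- \frac{5401}{72}} = \frac{i \sqrt{10802}}{12}$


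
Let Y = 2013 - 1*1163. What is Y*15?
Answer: 12750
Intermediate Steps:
Y = 850 (Y = 2013 - 1163 = 850)
Y*15 = 850*15 = 12750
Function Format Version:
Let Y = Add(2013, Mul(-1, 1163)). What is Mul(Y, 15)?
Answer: 12750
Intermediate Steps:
Y = 850 (Y = Add(2013, -1163) = 850)
Mul(Y, 15) = Mul(850, 15) = 12750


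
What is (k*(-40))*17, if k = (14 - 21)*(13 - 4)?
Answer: 42840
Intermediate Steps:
k = -63 (k = -7*9 = -63)
(k*(-40))*17 = -63*(-40)*17 = 2520*17 = 42840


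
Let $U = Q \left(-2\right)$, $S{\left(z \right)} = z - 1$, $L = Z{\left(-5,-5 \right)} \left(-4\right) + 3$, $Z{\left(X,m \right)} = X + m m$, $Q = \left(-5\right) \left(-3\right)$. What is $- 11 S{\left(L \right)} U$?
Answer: $-25740$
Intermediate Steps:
$Q = 15$
$Z{\left(X,m \right)} = X + m^{2}$
$L = -77$ ($L = \left(-5 + \left(-5\right)^{2}\right) \left(-4\right) + 3 = \left(-5 + 25\right) \left(-4\right) + 3 = 20 \left(-4\right) + 3 = -80 + 3 = -77$)
$S{\left(z \right)} = -1 + z$ ($S{\left(z \right)} = z - 1 = -1 + z$)
$U = -30$ ($U = 15 \left(-2\right) = -30$)
$- 11 S{\left(L \right)} U = - 11 \left(-1 - 77\right) \left(-30\right) = \left(-11\right) \left(-78\right) \left(-30\right) = 858 \left(-30\right) = -25740$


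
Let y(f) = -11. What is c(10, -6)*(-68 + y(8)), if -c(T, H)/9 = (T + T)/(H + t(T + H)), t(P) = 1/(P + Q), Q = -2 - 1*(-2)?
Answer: -56880/23 ≈ -2473.0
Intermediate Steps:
Q = 0 (Q = -2 + 2 = 0)
t(P) = 1/P (t(P) = 1/(P + 0) = 1/P)
c(T, H) = -18*T/(H + 1/(H + T)) (c(T, H) = -9*(T + T)/(H + 1/(T + H)) = -9*2*T/(H + 1/(H + T)) = -18*T/(H + 1/(H + T)))
c(10, -6)*(-68 + y(8)) = (-18*10*(-6 + 10)/(1 - 6*(-6 + 10)))*(-68 - 11) = -18*10*4/(1 - 6*4)*(-79) = -18*10*4/(1 - 24)*(-79) = -18*10*4/(-23)*(-79) = -18*10*(-1/23)*4*(-79) = (720/23)*(-79) = -56880/23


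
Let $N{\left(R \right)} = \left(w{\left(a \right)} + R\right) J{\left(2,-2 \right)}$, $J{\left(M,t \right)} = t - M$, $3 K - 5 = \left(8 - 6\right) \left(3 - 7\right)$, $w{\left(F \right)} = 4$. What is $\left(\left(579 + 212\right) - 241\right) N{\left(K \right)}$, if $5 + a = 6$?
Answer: $-6600$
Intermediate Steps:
$a = 1$ ($a = -5 + 6 = 1$)
$K = -1$ ($K = \frac{5}{3} + \frac{\left(8 - 6\right) \left(3 - 7\right)}{3} = \frac{5}{3} + \frac{2 \left(-4\right)}{3} = \frac{5}{3} + \frac{1}{3} \left(-8\right) = \frac{5}{3} - \frac{8}{3} = -1$)
$N{\left(R \right)} = -16 - 4 R$ ($N{\left(R \right)} = \left(4 + R\right) \left(-2 - 2\right) = \left(4 + R\right) \left(-4\right) = -16 - 4 R$)
$\left(\left(579 + 212\right) - 241\right) N{\left(K \right)} = \left(\left(579 + 212\right) - 241\right) \left(-16 - -4\right) = \left(791 - 241\right) \left(-16 + 4\right) = 550 \left(-12\right) = -6600$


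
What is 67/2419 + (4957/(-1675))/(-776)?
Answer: 99077583/3144216200 ≈ 0.031511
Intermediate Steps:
67/2419 + (4957/(-1675))/(-776) = 67*(1/2419) + (4957*(-1/1675))*(-1/776) = 67/2419 - 4957/1675*(-1/776) = 67/2419 + 4957/1299800 = 99077583/3144216200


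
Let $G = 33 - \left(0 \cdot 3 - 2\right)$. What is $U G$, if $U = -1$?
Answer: $-35$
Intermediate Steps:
$G = 35$ ($G = 33 - \left(0 - 2\right) = 33 - -2 = 33 + 2 = 35$)
$U G = \left(-1\right) 35 = -35$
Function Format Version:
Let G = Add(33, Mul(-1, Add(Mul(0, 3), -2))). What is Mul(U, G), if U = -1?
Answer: -35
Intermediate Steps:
G = 35 (G = Add(33, Mul(-1, Add(0, -2))) = Add(33, Mul(-1, -2)) = Add(33, 2) = 35)
Mul(U, G) = Mul(-1, 35) = -35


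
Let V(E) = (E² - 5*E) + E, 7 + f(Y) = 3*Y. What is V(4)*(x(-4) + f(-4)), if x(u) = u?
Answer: 0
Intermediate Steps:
f(Y) = -7 + 3*Y
V(E) = E² - 4*E
V(4)*(x(-4) + f(-4)) = (4*(-4 + 4))*(-4 + (-7 + 3*(-4))) = (4*0)*(-4 + (-7 - 12)) = 0*(-4 - 19) = 0*(-23) = 0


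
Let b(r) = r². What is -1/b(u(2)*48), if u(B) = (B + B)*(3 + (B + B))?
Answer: -1/1806336 ≈ -5.5361e-7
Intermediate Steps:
u(B) = 2*B*(3 + 2*B) (u(B) = (2*B)*(3 + 2*B) = 2*B*(3 + 2*B))
-1/b(u(2)*48) = -1/(((2*2*(3 + 2*2))*48)²) = -1/(((2*2*(3 + 4))*48)²) = -1/(((2*2*7)*48)²) = -1/((28*48)²) = -1/(1344²) = -1/1806336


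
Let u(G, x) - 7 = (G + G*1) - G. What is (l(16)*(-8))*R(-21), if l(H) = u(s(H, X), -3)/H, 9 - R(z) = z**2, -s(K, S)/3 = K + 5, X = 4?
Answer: -12096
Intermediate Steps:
s(K, S) = -15 - 3*K (s(K, S) = -3*(K + 5) = -3*(5 + K) = -15 - 3*K)
u(G, x) = 7 + G (u(G, x) = 7 + ((G + G*1) - G) = 7 + ((G + G) - G) = 7 + (2*G - G) = 7 + G)
R(z) = 9 - z**2
l(H) = (-8 - 3*H)/H (l(H) = (7 + (-15 - 3*H))/H = (-8 - 3*H)/H)
(l(16)*(-8))*R(-21) = ((-3 - 8/16)*(-8))*(9 - 1*(-21)**2) = ((-3 - 8*1/16)*(-8))*(9 - 1*441) = ((-3 - 1/2)*(-8))*(9 - 441) = -7/2*(-8)*(-432) = 28*(-432) = -12096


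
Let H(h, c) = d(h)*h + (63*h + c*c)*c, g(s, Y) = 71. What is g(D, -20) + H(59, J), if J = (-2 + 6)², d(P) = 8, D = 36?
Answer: 64111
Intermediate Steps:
J = 16 (J = 4² = 16)
H(h, c) = 8*h + c*(c² + 63*h) (H(h, c) = 8*h + (63*h + c*c)*c = 8*h + (63*h + c²)*c = 8*h + (c² + 63*h)*c = 8*h + c*(c² + 63*h))
g(D, -20) + H(59, J) = 71 + (16³ + 8*59 + 63*16*59) = 71 + (4096 + 472 + 59472) = 71 + 64040 = 64111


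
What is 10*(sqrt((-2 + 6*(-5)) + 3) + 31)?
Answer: 310 + 10*I*sqrt(29) ≈ 310.0 + 53.852*I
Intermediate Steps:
10*(sqrt((-2 + 6*(-5)) + 3) + 31) = 10*(sqrt((-2 - 30) + 3) + 31) = 10*(sqrt(-32 + 3) + 31) = 10*(sqrt(-29) + 31) = 10*(I*sqrt(29) + 31) = 10*(31 + I*sqrt(29)) = 310 + 10*I*sqrt(29)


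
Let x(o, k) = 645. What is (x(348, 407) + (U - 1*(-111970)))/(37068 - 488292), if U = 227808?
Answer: -340423/451224 ≈ -0.75444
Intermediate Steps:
(x(348, 407) + (U - 1*(-111970)))/(37068 - 488292) = (645 + (227808 - 1*(-111970)))/(37068 - 488292) = (645 + (227808 + 111970))/(-451224) = (645 + 339778)*(-1/451224) = 340423*(-1/451224) = -340423/451224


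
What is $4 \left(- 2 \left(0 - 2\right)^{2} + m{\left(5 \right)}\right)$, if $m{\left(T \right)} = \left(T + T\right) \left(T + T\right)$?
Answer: $368$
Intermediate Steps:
$m{\left(T \right)} = 4 T^{2}$ ($m{\left(T \right)} = 2 T 2 T = 4 T^{2}$)
$4 \left(- 2 \left(0 - 2\right)^{2} + m{\left(5 \right)}\right) = 4 \left(- 2 \left(0 - 2\right)^{2} + 4 \cdot 5^{2}\right) = 4 \left(- 2 \left(-2\right)^{2} + 4 \cdot 25\right) = 4 \left(\left(-2\right) 4 + 100\right) = 4 \left(-8 + 100\right) = 4 \cdot 92 = 368$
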